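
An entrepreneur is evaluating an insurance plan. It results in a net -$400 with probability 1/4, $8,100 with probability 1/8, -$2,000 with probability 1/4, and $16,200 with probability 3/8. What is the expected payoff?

EV = 1/4 × (-400) + 1/8 × 8100 + 1/4 × (-2000) + 3/8 × 16200 = -100 + 1012.5 − 500 + 6075 = 6487.5

$6,487.50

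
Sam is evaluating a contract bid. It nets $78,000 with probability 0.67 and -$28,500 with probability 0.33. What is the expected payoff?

$42,855

EV = 0.67 × 78000 + 0.33 × (-28500) = 52260 − 9405 = 42855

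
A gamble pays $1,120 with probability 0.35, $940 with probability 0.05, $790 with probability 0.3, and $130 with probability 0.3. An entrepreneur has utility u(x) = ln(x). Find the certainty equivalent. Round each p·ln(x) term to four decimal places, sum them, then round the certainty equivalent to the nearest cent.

$524.06

E[u] = 0.35·ln(1120) + 0.05·ln(940) + 0.3·ln(790) + 0.3·ln(130) = 2.4574 + 0.3423 + 2.0016 + 1.4603 = 6.2616
CE = e^6.2616 ≈ 524.06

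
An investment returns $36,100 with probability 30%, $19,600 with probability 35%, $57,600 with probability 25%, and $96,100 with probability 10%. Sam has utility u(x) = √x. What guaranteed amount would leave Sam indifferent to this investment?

$38,809

E[u] = 0.3·√36100 + 0.35·√19600 + 0.25·√57600 + 0.1·√96100 = 0.3·190 + 0.35·140 + 0.25·240 + 0.1·310 = 197
CE = (197)² = 38809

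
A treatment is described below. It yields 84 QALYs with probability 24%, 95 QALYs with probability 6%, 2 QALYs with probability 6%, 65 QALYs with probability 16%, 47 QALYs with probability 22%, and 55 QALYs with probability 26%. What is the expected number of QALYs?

EV = 0.24 × 84 + 0.06 × 95 + 0.06 × 2 + 0.16 × 65 + 0.22 × 47 + 0.26 × 55 = 20.16 + 5.7 + 0.12 + 10.4 + 10.34 + 14.3 = 61.02

61.02 QALYs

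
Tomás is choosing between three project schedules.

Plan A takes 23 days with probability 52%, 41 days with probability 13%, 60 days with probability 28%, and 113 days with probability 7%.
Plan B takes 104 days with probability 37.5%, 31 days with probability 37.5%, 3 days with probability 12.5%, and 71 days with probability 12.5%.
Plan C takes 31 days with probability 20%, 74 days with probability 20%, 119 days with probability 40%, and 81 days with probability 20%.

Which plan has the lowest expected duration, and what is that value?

Plan A = 0.52 × 23 + 0.13 × 41 + 0.28 × 60 + 0.07 × 113 = 11.96 + 5.33 + 16.8 + 7.91 = 42
Plan B = 0.375 × 104 + 0.375 × 31 + 0.125 × 3 + 0.125 × 71 = 39 + 11.625 + 0.375 + 8.875 = 59.875
Plan C = 0.2 × 31 + 0.2 × 74 + 0.4 × 119 + 0.2 × 81 = 6.2 + 14.8 + 47.6 + 16.2 = 84.8

Plan A (42 days)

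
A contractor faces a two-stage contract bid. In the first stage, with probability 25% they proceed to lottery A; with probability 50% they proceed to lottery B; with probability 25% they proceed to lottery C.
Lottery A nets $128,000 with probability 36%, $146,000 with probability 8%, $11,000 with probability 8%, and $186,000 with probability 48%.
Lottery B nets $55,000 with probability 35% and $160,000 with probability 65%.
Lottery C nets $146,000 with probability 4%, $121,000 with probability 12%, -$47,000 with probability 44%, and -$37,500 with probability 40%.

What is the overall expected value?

EV(A) = 0.36 × 128000 + 0.08 × 146000 + 0.08 × 11000 + 0.48 × 186000 = 46080 + 11680 + 880 + 89280 = 147920
EV(B) = 0.35 × 55000 + 0.65 × 160000 = 19250 + 104000 = 123250
EV(C) = 0.04 × 146000 + 0.12 × 121000 + 0.44 × (-47000) + 0.4 × (-37500) = 5840 + 14520 − 20680 − 15000 = -15320
Overall = 0.25 × 147920 + 0.5 × 123250 + 0.25 × (-15320) = 36980 + 61625 − 3830 = 94775

$94,775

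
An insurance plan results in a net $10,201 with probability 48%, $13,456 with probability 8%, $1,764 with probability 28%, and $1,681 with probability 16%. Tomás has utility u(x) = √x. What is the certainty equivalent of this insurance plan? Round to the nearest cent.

E[u] = 0.48·√10201 + 0.08·√13456 + 0.28·√1764 + 0.16·√1681 = 0.48·101 + 0.08·116 + 0.28·42 + 0.16·41 = 76.08
CE = (76.08)² = 5788.1664

$5,788.17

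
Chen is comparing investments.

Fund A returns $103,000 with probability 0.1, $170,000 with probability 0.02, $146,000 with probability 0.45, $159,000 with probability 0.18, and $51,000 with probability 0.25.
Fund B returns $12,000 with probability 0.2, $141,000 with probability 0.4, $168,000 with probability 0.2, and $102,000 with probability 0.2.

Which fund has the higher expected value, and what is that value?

Fund A = 0.1 × 103000 + 0.02 × 170000 + 0.45 × 146000 + 0.18 × 159000 + 0.25 × 51000 = 10300 + 3400 + 65700 + 28620 + 12750 = 120770
Fund B = 0.2 × 12000 + 0.4 × 141000 + 0.2 × 168000 + 0.2 × 102000 = 2400 + 56400 + 33600 + 20400 = 112800

Fund A ($120,770)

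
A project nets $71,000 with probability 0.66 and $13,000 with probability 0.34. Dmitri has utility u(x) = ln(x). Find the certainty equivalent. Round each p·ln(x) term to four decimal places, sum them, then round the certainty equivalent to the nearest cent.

E[u] = 0.66·ln(71000) + 0.34·ln(13000) = 7.3725 + 3.2207 = 10.5932
CE = e^10.5932 ≈ 39862.85

$39,862.85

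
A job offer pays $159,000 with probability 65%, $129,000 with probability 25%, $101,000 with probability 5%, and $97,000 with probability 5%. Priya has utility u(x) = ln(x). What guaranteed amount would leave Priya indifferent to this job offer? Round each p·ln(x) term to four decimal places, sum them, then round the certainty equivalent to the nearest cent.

$143,903.76

E[u] = 0.65·ln(159000) + 0.25·ln(129000) + 0.05·ln(101000) + 0.05·ln(97000) = 7.7848 + 2.9419 + 0.5761 + 0.5741 = 11.8769
CE = e^11.8769 ≈ 143903.76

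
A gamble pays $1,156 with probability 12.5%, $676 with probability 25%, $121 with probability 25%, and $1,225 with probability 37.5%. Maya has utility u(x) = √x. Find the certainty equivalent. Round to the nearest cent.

$708.89

E[u] = 0.125·√1156 + 0.25·√676 + 0.25·√121 + 0.375·√1225 = 0.125·34 + 0.25·26 + 0.25·11 + 0.375·35 = 26.625
CE = (26.625)² = 708.890625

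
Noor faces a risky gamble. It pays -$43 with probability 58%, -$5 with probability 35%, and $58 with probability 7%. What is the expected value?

EV = 0.58 × (-43) + 0.35 × (-5) + 0.07 × 58 = -24.94 − 1.75 + 4.06 = -22.63

-$22.63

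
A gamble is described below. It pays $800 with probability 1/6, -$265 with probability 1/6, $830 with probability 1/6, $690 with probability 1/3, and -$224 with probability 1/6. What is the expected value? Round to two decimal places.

$420.17

EV = 1/6 × 800 + 1/6 × (-265) + 1/6 × 830 + 1/3 × 690 + 1/6 × (-224) = 133.3333 − 44.1667 + 138.3333 + 230 − 37.3333 = 420.1667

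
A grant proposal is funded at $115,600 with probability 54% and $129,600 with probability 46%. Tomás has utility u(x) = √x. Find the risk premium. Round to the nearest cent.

E[u] = 0.54·√115600 + 0.46·√129600 = 0.54·340 + 0.46·360 = 349.2
CE = (349.2)² = 121940.64
Risk premium = EV − CE = 122040 − 121940.64 = 99.36

$99.36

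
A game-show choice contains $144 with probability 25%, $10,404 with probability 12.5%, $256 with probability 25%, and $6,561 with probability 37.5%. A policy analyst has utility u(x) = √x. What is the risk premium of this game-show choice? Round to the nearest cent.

$1,348.36

E[u] = 0.25·√144 + 0.125·√10404 + 0.25·√256 + 0.375·√6561 = 0.25·12 + 0.125·102 + 0.25·16 + 0.375·81 = 50.125
CE = (50.125)² = 2512.515625
Risk premium = EV − CE = 3860.875 − 2512.515625 = 1348.359375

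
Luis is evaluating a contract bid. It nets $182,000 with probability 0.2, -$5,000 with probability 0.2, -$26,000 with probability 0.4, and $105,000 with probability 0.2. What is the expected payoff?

$46,000

EV = 0.2 × 182000 + 0.2 × (-5000) + 0.4 × (-26000) + 0.2 × 105000 = 36400 − 1000 − 10400 + 21000 = 46000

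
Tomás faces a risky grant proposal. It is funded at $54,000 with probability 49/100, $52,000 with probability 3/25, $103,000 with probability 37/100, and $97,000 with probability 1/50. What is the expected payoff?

$72,750

EV = 49/100 × 54000 + 3/25 × 52000 + 37/100 × 103000 + 1/50 × 97000 = 26460 + 6240 + 38110 + 1940 = 72750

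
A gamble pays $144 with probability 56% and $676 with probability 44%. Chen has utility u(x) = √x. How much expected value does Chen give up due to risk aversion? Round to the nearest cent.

E[u] = 0.56·√144 + 0.44·√676 = 0.56·12 + 0.44·26 = 18.16
CE = (18.16)² = 329.7856
Risk premium = EV − CE = 378.08 − 329.7856 = 48.2944

$48.29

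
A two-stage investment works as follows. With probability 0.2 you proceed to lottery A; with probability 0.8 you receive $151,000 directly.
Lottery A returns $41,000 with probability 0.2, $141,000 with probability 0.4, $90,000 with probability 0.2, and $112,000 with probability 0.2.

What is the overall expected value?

EV(A) = 0.2 × 41000 + 0.4 × 141000 + 0.2 × 90000 + 0.2 × 112000 = 8200 + 56400 + 18000 + 22400 = 105000
Branch B: 151000 (certain)
Overall = 0.2 × 105000 + 0.8 × 151000 = 21000 + 120800 = 141800

$141,800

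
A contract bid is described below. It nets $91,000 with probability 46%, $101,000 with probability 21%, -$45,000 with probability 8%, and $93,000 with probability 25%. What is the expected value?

$82,720

EV = 0.46 × 91000 + 0.21 × 101000 + 0.08 × (-45000) + 0.25 × 93000 = 41860 + 21210 − 3600 + 23250 = 82720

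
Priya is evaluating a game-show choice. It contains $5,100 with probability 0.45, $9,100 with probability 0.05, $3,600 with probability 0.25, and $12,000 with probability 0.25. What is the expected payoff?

EV = 0.45 × 5100 + 0.05 × 9100 + 0.25 × 3600 + 0.25 × 12000 = 2295 + 455 + 900 + 3000 = 6650

$6,650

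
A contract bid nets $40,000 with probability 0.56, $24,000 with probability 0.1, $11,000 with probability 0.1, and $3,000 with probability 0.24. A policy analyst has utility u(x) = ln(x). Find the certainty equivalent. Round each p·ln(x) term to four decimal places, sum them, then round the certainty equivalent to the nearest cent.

$17,940.21

E[u] = 0.56·ln(40000) + 0.1·ln(24000) + 0.1·ln(11000) + 0.24·ln(3000) = 5.9341 + 1.0086 + 0.9306 + 1.9215 = 9.7948
CE = e^9.7948 ≈ 17940.21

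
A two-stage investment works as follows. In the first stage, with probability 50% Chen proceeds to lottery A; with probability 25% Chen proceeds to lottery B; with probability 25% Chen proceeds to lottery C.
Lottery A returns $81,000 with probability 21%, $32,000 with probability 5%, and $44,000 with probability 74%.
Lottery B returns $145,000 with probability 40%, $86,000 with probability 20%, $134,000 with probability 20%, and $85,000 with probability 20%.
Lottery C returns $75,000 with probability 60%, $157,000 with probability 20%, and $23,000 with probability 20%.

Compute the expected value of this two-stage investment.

$75,585

EV(A) = 0.21 × 81000 + 0.05 × 32000 + 0.74 × 44000 = 17010 + 1600 + 32560 = 51170
EV(B) = 0.4 × 145000 + 0.2 × 86000 + 0.2 × 134000 + 0.2 × 85000 = 58000 + 17200 + 26800 + 17000 = 119000
EV(C) = 0.6 × 75000 + 0.2 × 157000 + 0.2 × 23000 = 45000 + 31400 + 4600 = 81000
Overall = 0.5 × 51170 + 0.25 × 119000 + 0.25 × 81000 = 25585 + 29750 + 20250 = 75585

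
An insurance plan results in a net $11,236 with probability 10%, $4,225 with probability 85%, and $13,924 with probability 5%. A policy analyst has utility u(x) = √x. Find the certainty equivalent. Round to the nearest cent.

E[u] = 0.1·√11236 + 0.85·√4225 + 0.05·√13924 = 0.1·106 + 0.85·65 + 0.05·118 = 71.75
CE = (71.75)² = 5148.0625

$5,148.06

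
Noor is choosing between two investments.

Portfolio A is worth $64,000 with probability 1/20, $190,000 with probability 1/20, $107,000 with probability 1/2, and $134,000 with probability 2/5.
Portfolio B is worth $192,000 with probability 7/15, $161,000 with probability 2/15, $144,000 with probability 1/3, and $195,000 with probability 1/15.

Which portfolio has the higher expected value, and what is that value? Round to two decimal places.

Portfolio A = 1/20 × 64000 + 1/20 × 190000 + 1/2 × 107000 + 2/5 × 134000 = 3200 + 9500 + 53500 + 53600 = 119800
Portfolio B = 7/15 × 192000 + 2/15 × 161000 + 1/3 × 144000 + 1/15 × 195000 = 89600 + 21466.6667 + 48000 + 13000 = 172066.6667

Portfolio B ($172,066.67)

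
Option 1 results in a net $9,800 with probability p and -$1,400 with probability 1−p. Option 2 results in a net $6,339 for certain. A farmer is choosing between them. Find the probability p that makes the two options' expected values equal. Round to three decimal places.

p·9800 + (1−p)·(-1400) = 6339
11200p − 1400 = 6339
p = (6339 + 1400) / 11200

p = 0.691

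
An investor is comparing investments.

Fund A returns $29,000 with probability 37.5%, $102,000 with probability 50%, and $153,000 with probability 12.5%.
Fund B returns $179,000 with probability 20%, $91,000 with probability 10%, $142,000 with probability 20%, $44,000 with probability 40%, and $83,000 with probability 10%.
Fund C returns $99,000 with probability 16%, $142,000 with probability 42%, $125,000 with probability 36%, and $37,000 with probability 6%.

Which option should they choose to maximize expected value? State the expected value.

Fund C ($122,700)

Fund A = 0.375 × 29000 + 0.5 × 102000 + 0.125 × 153000 = 10875 + 51000 + 19125 = 81000
Fund B = 0.2 × 179000 + 0.1 × 91000 + 0.2 × 142000 + 0.4 × 44000 + 0.1 × 83000 = 35800 + 9100 + 28400 + 17600 + 8300 = 99200
Fund C = 0.16 × 99000 + 0.42 × 142000 + 0.36 × 125000 + 0.06 × 37000 = 15840 + 59640 + 45000 + 2220 = 122700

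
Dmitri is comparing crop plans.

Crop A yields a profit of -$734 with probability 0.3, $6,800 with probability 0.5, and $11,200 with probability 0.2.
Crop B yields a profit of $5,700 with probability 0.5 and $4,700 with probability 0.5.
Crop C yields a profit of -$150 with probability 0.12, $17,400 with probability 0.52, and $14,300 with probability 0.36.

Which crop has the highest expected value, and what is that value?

Crop A = 0.3 × (-734) + 0.5 × 6800 + 0.2 × 11200 = -220.2 + 3400 + 2240 = 5419.8
Crop B = 0.5 × 5700 + 0.5 × 4700 = 2850 + 2350 = 5200
Crop C = 0.12 × (-150) + 0.52 × 17400 + 0.36 × 14300 = -18 + 9048 + 5148 = 14178

Crop C ($14,178)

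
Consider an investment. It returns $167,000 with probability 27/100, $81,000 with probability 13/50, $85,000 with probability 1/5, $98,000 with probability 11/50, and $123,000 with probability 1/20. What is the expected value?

$110,860

EV = 27/100 × 167000 + 13/50 × 81000 + 1/5 × 85000 + 11/50 × 98000 + 1/20 × 123000 = 45090 + 21060 + 17000 + 21560 + 6150 = 110860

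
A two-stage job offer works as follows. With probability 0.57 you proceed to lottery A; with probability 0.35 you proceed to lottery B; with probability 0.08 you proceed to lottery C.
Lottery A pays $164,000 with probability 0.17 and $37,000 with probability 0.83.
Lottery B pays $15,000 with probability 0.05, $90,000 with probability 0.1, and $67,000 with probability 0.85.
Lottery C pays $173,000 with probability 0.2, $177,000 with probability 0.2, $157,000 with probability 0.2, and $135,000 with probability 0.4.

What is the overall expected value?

EV(A) = 0.17 × 164000 + 0.83 × 37000 = 27880 + 30710 = 58590
EV(B) = 0.05 × 15000 + 0.1 × 90000 + 0.85 × 67000 = 750 + 9000 + 56950 = 66700
EV(C) = 0.2 × 173000 + 0.2 × 177000 + 0.2 × 157000 + 0.4 × 135000 = 34600 + 35400 + 31400 + 54000 = 155400
Overall = 0.57 × 58590 + 0.35 × 66700 + 0.08 × 155400 = 33396.3 + 23345 + 12432 = 69173.3

$69,173.30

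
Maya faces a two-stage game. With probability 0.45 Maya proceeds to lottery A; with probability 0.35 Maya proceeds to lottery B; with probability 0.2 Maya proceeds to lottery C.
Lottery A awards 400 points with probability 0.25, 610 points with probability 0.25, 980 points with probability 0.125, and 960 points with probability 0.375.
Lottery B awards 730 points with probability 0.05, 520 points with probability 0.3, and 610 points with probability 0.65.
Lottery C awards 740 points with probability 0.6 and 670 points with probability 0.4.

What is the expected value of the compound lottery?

679.3 points

EV(A) = 0.25 × 400 + 0.25 × 610 + 0.125 × 980 + 0.375 × 960 = 100 + 152.5 + 122.5 + 360 = 735
EV(B) = 0.05 × 730 + 0.3 × 520 + 0.65 × 610 = 36.5 + 156 + 396.5 = 589
EV(C) = 0.6 × 740 + 0.4 × 670 = 444 + 268 = 712
Overall = 0.45 × 735 + 0.35 × 589 + 0.2 × 712 = 330.75 + 206.15 + 142.4 = 679.3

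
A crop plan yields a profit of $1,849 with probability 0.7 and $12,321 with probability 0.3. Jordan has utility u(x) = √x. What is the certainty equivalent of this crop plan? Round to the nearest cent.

$4,019.56

E[u] = 0.7·√1849 + 0.3·√12321 = 0.7·43 + 0.3·111 = 63.4
CE = (63.4)² = 4019.56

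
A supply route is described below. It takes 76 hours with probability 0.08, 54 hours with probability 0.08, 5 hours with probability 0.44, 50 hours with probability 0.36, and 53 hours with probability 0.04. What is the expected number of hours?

EV = 0.08 × 76 + 0.08 × 54 + 0.44 × 5 + 0.36 × 50 + 0.04 × 53 = 6.08 + 4.32 + 2.2 + 18 + 2.12 = 32.72

32.72 hours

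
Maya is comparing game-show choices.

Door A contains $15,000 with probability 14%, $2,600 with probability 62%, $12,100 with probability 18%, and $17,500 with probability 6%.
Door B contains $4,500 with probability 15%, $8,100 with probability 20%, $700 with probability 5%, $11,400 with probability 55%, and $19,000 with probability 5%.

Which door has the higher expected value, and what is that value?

Door B ($9,550)

Door A = 0.14 × 15000 + 0.62 × 2600 + 0.18 × 12100 + 0.06 × 17500 = 2100 + 1612 + 2178 + 1050 = 6940
Door B = 0.15 × 4500 + 0.2 × 8100 + 0.05 × 700 + 0.55 × 11400 + 0.05 × 19000 = 675 + 1620 + 35 + 6270 + 950 = 9550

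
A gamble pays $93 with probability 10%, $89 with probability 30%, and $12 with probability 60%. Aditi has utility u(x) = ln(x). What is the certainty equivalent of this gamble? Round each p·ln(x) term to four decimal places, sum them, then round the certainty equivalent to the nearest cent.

$26.86

E[u] = 0.1·ln(93) + 0.3·ln(89) + 0.6·ln(12) = 0.4533 + 1.3466 + 1.4909 = 3.2908
CE = e^3.2908 ≈ 26.86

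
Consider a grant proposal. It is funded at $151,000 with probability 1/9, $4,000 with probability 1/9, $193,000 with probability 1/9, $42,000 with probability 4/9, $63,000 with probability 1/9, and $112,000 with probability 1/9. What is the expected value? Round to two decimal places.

$76,777.78

EV = 1/9 × 151000 + 1/9 × 4000 + 1/9 × 193000 + 4/9 × 42000 + 1/9 × 63000 + 1/9 × 112000 = 16777.7778 + 444.4444 + 21444.4444 + 18666.6667 + 7000 + 12444.4444 = 76777.7778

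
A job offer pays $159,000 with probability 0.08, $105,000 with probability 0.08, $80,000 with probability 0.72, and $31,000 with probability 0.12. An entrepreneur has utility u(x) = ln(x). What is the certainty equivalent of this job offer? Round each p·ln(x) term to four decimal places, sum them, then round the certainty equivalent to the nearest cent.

E[u] = 0.08·ln(159000) + 0.08·ln(105000) + 0.72·ln(80000) + 0.12·ln(31000) = 0.9581 + 0.9249 + 8.1286 + 1.2410 = 11.2526
CE = e^11.2526 ≈ 77080.07

$77,080.07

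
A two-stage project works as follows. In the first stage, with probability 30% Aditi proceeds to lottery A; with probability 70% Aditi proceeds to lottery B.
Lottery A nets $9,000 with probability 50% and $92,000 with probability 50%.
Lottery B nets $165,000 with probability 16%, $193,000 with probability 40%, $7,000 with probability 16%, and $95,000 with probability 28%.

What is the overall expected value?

$107,074

EV(A) = 0.5 × 9000 + 0.5 × 92000 = 4500 + 46000 = 50500
EV(B) = 0.16 × 165000 + 0.4 × 193000 + 0.16 × 7000 + 0.28 × 95000 = 26400 + 77200 + 1120 + 26600 = 131320
Overall = 0.3 × 50500 + 0.7 × 131320 = 15150 + 91924 = 107074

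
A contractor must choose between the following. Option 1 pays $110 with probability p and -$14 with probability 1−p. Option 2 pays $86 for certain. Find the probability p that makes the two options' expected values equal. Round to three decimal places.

p·110 + (1−p)·(-14) = 86
124p − 14 = 86
p = (86 + 14) / 124

p = 0.806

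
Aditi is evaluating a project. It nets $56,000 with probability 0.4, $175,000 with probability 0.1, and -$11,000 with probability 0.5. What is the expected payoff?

EV = 0.4 × 56000 + 0.1 × 175000 + 0.5 × (-11000) = 22400 + 17500 − 5500 = 34400

$34,400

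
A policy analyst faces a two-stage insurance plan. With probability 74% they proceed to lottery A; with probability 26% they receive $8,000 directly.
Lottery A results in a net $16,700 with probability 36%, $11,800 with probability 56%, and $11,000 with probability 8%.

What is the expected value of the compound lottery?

$12,070

EV(A) = 0.36 × 16700 + 0.56 × 11800 + 0.08 × 11000 = 6012 + 6608 + 880 = 13500
Branch B: 8000 (certain)
Overall = 0.74 × 13500 + 0.26 × 8000 = 9990 + 2080 = 12070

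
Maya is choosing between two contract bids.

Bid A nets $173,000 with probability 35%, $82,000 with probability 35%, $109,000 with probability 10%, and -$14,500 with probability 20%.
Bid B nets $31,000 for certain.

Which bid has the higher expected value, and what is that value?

Bid A ($97,250)

Bid A = 0.35 × 173000 + 0.35 × 82000 + 0.1 × 109000 + 0.2 × (-14500) = 60550 + 28700 + 10900 − 2900 = 97250
Bid B: 31000 (certain)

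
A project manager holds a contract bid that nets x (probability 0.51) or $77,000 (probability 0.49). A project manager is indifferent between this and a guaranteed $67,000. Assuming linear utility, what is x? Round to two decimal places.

x = $57,392.16

0.51·x + 0.49·77000 = 67000
0.51·x = 67000 − 37730 = 29270
x = 29270 / 0.51 = 57392.1569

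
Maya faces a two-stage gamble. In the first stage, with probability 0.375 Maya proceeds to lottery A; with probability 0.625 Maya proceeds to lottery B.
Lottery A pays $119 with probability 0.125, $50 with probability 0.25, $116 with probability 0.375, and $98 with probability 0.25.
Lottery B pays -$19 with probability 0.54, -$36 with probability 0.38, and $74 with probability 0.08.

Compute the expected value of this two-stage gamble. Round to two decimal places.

$24.50

EV(A) = 0.125 × 119 + 0.25 × 50 + 0.375 × 116 + 0.25 × 98 = 14.875 + 12.5 + 43.5 + 24.5 = 95.375
EV(B) = 0.54 × (-19) + 0.38 × (-36) + 0.08 × 74 = -10.26 − 13.68 + 5.92 = -18.02
Overall = 0.375 × 95.375 + 0.625 × (-18.02) = 35.765625 − 11.2625 = 24.503125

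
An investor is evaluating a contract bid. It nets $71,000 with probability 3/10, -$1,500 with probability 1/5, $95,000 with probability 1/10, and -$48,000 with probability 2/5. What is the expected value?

EV = 3/10 × 71000 + 1/5 × (-1500) + 1/10 × 95000 + 2/5 × (-48000) = 21300 − 300 + 9500 − 19200 = 11300

$11,300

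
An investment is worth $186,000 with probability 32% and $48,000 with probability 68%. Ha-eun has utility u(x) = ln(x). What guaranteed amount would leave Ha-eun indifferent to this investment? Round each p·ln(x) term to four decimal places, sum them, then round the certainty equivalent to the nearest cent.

E[u] = 0.32·ln(186000) + 0.68·ln(48000) = 3.8827 + 7.3297 = 11.2124
CE = e^11.2124 ≈ 74042.90

$74,042.90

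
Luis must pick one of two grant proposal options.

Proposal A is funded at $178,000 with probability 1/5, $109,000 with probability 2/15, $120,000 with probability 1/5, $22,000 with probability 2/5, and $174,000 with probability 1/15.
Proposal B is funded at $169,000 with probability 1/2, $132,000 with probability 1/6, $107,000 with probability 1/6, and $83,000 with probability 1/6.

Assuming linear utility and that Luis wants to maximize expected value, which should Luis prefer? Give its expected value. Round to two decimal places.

Proposal A = 1/5 × 178000 + 2/15 × 109000 + 1/5 × 120000 + 2/5 × 22000 + 1/15 × 174000 = 35600 + 14533.3333 + 24000 + 8800 + 11600 = 94533.3333
Proposal B = 1/2 × 169000 + 1/6 × 132000 + 1/6 × 107000 + 1/6 × 83000 = 84500 + 22000 + 17833.3333 + 13833.3333 = 138166.6667

Proposal B ($138,166.67)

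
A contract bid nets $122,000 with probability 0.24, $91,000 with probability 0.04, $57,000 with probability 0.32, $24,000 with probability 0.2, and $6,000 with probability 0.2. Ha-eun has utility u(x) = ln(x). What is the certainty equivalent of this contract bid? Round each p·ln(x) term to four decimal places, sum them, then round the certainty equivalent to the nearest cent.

$37,380.33

E[u] = 0.24·ln(122000) + 0.04·ln(91000) + 0.32·ln(57000) + 0.2·ln(24000) + 0.2·ln(6000) = 2.8108 + 0.4567 + 3.5043 + 2.0172 + 1.7399 = 10.5289
CE = e^10.5289 ≈ 37380.33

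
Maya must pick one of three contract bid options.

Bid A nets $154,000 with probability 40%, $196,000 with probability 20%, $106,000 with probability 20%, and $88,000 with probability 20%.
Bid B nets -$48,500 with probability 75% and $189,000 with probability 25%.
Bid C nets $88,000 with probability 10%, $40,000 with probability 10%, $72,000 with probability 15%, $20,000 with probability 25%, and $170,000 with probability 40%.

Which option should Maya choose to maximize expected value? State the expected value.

Bid A = 0.4 × 154000 + 0.2 × 196000 + 0.2 × 106000 + 0.2 × 88000 = 61600 + 39200 + 21200 + 17600 = 139600
Bid B = 0.75 × (-48500) + 0.25 × 189000 = -36375 + 47250 = 10875
Bid C = 0.1 × 88000 + 0.1 × 40000 + 0.15 × 72000 + 0.25 × 20000 + 0.4 × 170000 = 8800 + 4000 + 10800 + 5000 + 68000 = 96600

Bid A ($139,600)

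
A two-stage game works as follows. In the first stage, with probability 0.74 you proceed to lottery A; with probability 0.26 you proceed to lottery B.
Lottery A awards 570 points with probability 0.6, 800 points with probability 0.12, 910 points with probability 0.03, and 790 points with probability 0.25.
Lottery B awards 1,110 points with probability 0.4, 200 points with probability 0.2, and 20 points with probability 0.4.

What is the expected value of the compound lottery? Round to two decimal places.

EV(A) = 0.6 × 570 + 0.12 × 800 + 0.03 × 910 + 0.25 × 790 = 342 + 96 + 27.3 + 197.5 = 662.8
EV(B) = 0.4 × 1110 + 0.2 × 200 + 0.4 × 20 = 444 + 40 + 8 = 492
Overall = 0.74 × 662.8 + 0.26 × 492 = 490.472 + 127.92 = 618.392

618.39 points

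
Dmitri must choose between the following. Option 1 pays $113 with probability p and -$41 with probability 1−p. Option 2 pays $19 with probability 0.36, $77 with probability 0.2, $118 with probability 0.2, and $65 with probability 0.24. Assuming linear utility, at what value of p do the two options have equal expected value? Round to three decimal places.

EV(Option 2) = 0.36 × 19 + 0.2 × 77 + 0.2 × 118 + 0.24 × 65 = 6.84 + 15.4 + 23.6 + 15.6 = 61.44
p·113 + (1−p)·(-41) = 61.44
154p − 41 = 61.44
p = (61.44 + 41) / 154

p = 0.665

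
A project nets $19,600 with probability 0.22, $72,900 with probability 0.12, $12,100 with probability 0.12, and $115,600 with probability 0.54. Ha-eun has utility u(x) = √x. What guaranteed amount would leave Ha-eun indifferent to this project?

$67,600

E[u] = 0.22·√19600 + 0.12·√72900 + 0.12·√12100 + 0.54·√115600 = 0.22·140 + 0.12·270 + 0.12·110 + 0.54·340 = 260
CE = (260)² = 67600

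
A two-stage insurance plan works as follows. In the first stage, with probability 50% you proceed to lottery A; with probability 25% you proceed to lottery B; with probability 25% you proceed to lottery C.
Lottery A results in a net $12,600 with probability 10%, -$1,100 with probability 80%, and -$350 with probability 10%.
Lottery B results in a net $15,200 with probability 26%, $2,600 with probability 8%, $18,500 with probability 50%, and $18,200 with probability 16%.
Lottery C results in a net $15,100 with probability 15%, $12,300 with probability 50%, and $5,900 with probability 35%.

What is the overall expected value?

$6,873

EV(A) = 0.1 × 12600 + 0.8 × (-1100) + 0.1 × (-350) = 1260 − 880 − 35 = 345
EV(B) = 0.26 × 15200 + 0.08 × 2600 + 0.5 × 18500 + 0.16 × 18200 = 3952 + 208 + 9250 + 2912 = 16322
EV(C) = 0.15 × 15100 + 0.5 × 12300 + 0.35 × 5900 = 2265 + 6150 + 2065 = 10480
Overall = 0.5 × 345 + 0.25 × 16322 + 0.25 × 10480 = 172.5 + 4080.5 + 2620 = 6873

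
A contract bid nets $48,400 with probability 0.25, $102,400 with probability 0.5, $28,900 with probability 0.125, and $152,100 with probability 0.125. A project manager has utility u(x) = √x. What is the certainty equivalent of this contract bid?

E[u] = 0.25·√48400 + 0.5·√102400 + 0.125·√28900 + 0.125·√152100 = 0.25·220 + 0.5·320 + 0.125·170 + 0.125·390 = 285
CE = (285)² = 81225

$81,225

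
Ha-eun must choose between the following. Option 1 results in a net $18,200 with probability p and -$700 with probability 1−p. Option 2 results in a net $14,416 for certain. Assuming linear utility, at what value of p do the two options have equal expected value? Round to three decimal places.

p = 0.800

p·18200 + (1−p)·(-700) = 14416
18900p − 700 = 14416
p = (14416 + 700) / 18900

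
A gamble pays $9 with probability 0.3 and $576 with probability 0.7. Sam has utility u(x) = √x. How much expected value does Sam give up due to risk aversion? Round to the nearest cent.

$92.61

E[u] = 0.3·√9 + 0.7·√576 = 0.3·3 + 0.7·24 = 17.7
CE = (17.7)² = 313.29
Risk premium = EV − CE = 405.9 − 313.29 = 92.61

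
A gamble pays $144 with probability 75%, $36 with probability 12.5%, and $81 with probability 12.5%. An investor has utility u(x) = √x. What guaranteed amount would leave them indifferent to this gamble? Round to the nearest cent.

$118.27

E[u] = 0.75·√144 + 0.125·√36 + 0.125·√81 = 0.75·12 + 0.125·6 + 0.125·9 = 10.875
CE = (10.875)² = 118.265625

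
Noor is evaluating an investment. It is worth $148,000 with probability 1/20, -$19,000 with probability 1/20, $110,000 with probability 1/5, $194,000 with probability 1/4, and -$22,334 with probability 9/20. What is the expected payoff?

$66,899.70

EV = 1/20 × 148000 + 1/20 × (-19000) + 1/5 × 110000 + 1/4 × 194000 + 9/20 × (-22334) = 7400 − 950 + 22000 + 48500 − 10050.3 = 66899.7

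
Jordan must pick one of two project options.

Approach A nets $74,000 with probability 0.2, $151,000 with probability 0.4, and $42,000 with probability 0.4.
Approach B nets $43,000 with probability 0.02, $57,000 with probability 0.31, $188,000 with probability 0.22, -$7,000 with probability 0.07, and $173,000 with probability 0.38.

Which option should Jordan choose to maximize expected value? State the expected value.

Approach A = 0.2 × 74000 + 0.4 × 151000 + 0.4 × 42000 = 14800 + 60400 + 16800 = 92000
Approach B = 0.02 × 43000 + 0.31 × 57000 + 0.22 × 188000 + 0.07 × (-7000) + 0.38 × 173000 = 860 + 17670 + 41360 − 490 + 65740 = 125140

Approach B ($125,140)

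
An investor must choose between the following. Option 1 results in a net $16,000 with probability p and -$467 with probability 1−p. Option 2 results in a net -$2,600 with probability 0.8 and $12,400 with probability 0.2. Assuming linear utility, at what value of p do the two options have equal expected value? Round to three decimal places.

EV(Option 2) = 0.8 × (-2600) + 0.2 × 12400 = -2080 + 2480 = 400
p·16000 + (1−p)·(-467) = 400
16467p − 467 = 400
p = (400 + 467) / 16467

p = 0.053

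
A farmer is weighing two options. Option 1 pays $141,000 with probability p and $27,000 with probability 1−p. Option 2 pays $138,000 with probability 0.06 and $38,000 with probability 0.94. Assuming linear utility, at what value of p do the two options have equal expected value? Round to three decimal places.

EV(Option 2) = 0.06 × 138000 + 0.94 × 38000 = 8280 + 35720 = 44000
p·141000 + (1−p)·27000 = 44000
114000p + 27000 = 44000
p = (44000 − 27000) / 114000

p = 0.149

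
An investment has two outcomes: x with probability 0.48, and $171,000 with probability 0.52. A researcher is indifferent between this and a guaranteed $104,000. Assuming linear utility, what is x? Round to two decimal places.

0.48·x + 0.52·171000 = 104000
0.48·x = 104000 − 88920 = 15080
x = 15080 / 0.48 = 31416.6667

x = $31,416.67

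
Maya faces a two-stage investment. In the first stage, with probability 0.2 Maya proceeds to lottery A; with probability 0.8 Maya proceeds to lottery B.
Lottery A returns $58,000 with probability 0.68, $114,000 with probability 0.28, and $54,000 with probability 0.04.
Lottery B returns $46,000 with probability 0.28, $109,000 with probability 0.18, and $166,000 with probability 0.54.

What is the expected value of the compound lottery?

EV(A) = 0.68 × 58000 + 0.28 × 114000 + 0.04 × 54000 = 39440 + 31920 + 2160 = 73520
EV(B) = 0.28 × 46000 + 0.18 × 109000 + 0.54 × 166000 = 12880 + 19620 + 89640 = 122140
Overall = 0.2 × 73520 + 0.8 × 122140 = 14704 + 97712 = 112416

$112,416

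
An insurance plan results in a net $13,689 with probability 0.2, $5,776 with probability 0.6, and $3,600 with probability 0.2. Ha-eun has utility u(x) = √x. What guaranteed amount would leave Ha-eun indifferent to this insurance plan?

E[u] = 0.2·√13689 + 0.6·√5776 + 0.2·√3600 = 0.2·117 + 0.6·76 + 0.2·60 = 81
CE = (81)² = 6561

$6,561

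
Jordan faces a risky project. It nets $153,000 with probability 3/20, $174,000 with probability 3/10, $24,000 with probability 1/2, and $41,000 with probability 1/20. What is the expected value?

$89,200

EV = 3/20 × 153000 + 3/10 × 174000 + 1/2 × 24000 + 1/20 × 41000 = 22950 + 52200 + 12000 + 2050 = 89200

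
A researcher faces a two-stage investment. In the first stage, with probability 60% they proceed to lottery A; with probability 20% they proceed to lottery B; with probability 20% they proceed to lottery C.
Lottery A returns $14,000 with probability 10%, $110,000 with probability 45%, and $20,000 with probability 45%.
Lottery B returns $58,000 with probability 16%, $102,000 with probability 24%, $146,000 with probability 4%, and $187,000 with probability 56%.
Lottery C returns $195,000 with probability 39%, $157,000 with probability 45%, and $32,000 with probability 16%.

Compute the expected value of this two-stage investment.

EV(A) = 0.1 × 14000 + 0.45 × 110000 + 0.45 × 20000 = 1400 + 49500 + 9000 = 59900
EV(B) = 0.16 × 58000 + 0.24 × 102000 + 0.04 × 146000 + 0.56 × 187000 = 9280 + 24480 + 5840 + 104720 = 144320
EV(C) = 0.39 × 195000 + 0.45 × 157000 + 0.16 × 32000 = 76050 + 70650 + 5120 = 151820
Overall = 0.6 × 59900 + 0.2 × 144320 + 0.2 × 151820 = 35940 + 28864 + 30364 = 95168

$95,168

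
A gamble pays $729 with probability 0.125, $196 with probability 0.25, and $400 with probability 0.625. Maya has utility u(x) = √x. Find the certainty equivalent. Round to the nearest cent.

E[u] = 0.125·√729 + 0.25·√196 + 0.625·√400 = 0.125·27 + 0.25·14 + 0.625·20 = 19.375
CE = (19.375)² = 375.390625

$375.39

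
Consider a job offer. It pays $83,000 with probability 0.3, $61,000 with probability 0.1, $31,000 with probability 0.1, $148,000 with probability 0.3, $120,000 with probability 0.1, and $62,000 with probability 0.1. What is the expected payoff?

$96,700

EV = 0.3 × 83000 + 0.1 × 61000 + 0.1 × 31000 + 0.3 × 148000 + 0.1 × 120000 + 0.1 × 62000 = 24900 + 6100 + 3100 + 44400 + 12000 + 6200 = 96700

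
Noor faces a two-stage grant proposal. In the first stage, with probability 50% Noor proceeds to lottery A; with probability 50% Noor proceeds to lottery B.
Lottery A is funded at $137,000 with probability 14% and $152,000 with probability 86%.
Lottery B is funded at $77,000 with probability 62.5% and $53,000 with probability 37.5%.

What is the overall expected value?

EV(A) = 0.14 × 137000 + 0.86 × 152000 = 19180 + 130720 = 149900
EV(B) = 0.625 × 77000 + 0.375 × 53000 = 48125 + 19875 = 68000
Overall = 0.5 × 149900 + 0.5 × 68000 = 74950 + 34000 = 108950

$108,950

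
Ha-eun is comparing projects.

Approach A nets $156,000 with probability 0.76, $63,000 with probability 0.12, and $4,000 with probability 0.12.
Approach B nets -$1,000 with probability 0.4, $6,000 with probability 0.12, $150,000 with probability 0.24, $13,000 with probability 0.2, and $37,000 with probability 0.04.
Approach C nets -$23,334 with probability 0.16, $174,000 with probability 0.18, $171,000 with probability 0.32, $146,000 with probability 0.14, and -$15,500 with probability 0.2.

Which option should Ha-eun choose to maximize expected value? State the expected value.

Approach A ($126,600)

Approach A = 0.76 × 156000 + 0.12 × 63000 + 0.12 × 4000 = 118560 + 7560 + 480 = 126600
Approach B = 0.4 × (-1000) + 0.12 × 6000 + 0.24 × 150000 + 0.2 × 13000 + 0.04 × 37000 = -400 + 720 + 36000 + 2600 + 1480 = 40400
Approach C = 0.16 × (-23334) + 0.18 × 174000 + 0.32 × 171000 + 0.14 × 146000 + 0.2 × (-15500) = -3733.44 + 31320 + 54720 + 20440 − 3100 = 99646.56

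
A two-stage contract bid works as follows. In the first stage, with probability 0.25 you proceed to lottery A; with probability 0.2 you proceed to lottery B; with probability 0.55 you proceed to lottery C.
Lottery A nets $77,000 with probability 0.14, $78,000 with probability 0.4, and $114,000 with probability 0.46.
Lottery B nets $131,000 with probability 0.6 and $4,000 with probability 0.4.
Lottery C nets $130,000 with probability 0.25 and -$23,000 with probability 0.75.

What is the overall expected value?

$48,032.50

EV(A) = 0.14 × 77000 + 0.4 × 78000 + 0.46 × 114000 = 10780 + 31200 + 52440 = 94420
EV(B) = 0.6 × 131000 + 0.4 × 4000 = 78600 + 1600 = 80200
EV(C) = 0.25 × 130000 + 0.75 × (-23000) = 32500 − 17250 = 15250
Overall = 0.25 × 94420 + 0.2 × 80200 + 0.55 × 15250 = 23605 + 16040 + 8387.5 = 48032.5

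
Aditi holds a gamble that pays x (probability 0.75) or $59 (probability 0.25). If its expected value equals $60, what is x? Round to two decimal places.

0.75·x + 0.25·59 = 60
0.75·x = 60 − 14.75 = 45.25
x = 45.25 / 0.75 = 60.3333

x = $60.33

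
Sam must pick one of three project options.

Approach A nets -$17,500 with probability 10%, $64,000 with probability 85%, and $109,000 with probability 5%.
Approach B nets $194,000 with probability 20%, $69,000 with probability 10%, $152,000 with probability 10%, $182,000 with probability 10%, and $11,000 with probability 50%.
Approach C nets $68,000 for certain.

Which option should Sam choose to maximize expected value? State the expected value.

Approach B ($84,600)

Approach A = 0.1 × (-17500) + 0.85 × 64000 + 0.05 × 109000 = -1750 + 54400 + 5450 = 58100
Approach B = 0.2 × 194000 + 0.1 × 69000 + 0.1 × 152000 + 0.1 × 182000 + 0.5 × 11000 = 38800 + 6900 + 15200 + 18200 + 5500 = 84600
Approach C: 68000 (certain)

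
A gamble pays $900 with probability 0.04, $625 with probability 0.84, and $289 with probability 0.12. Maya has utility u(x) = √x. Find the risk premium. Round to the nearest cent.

$8.10

E[u] = 0.04·√900 + 0.84·√625 + 0.12·√289 = 0.04·30 + 0.84·25 + 0.12·17 = 24.24
CE = (24.24)² = 587.5776
Risk premium = EV − CE = 595.68 − 587.5776 = 8.1024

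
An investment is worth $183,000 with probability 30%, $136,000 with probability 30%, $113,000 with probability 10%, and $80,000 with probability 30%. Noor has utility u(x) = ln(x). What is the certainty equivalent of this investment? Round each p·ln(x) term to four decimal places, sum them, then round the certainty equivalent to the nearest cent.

E[u] = 0.3·ln(183000) + 0.3·ln(136000) + 0.1·ln(113000) + 0.3·ln(80000) = 3.6352 + 3.5461 + 1.1635 + 3.3869 = 11.7317
CE = e^11.7317 ≈ 124455.06

$124,455.06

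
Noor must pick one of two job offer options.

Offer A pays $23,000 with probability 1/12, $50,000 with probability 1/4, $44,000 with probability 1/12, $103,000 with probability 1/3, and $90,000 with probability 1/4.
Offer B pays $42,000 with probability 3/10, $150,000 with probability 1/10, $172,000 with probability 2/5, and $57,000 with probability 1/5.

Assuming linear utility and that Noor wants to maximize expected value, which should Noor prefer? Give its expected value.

Offer B ($107,800)

Offer A = 1/12 × 23000 + 1/4 × 50000 + 1/12 × 44000 + 1/3 × 103000 + 1/4 × 90000 = 1916.6667 + 12500 + 3666.6667 + 34333.3333 + 22500 = 74916.6667
Offer B = 3/10 × 42000 + 1/10 × 150000 + 2/5 × 172000 + 1/5 × 57000 = 12600 + 15000 + 68800 + 11400 = 107800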